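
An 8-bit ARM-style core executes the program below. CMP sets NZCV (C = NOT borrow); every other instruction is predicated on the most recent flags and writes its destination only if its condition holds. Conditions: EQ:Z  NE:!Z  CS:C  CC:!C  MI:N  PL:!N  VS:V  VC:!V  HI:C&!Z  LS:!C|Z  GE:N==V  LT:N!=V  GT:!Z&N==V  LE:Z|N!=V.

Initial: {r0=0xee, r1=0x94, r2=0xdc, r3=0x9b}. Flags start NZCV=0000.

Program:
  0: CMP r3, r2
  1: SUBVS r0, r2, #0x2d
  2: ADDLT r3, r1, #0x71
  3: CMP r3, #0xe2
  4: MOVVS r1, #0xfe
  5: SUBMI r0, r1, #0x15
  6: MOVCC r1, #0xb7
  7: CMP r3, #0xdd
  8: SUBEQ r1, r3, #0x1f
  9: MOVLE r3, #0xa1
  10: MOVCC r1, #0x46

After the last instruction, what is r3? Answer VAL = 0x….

[0] flags=1000 → (cmp)
[1] flags=1000 VS?F → skip
[2] flags=1000 LT?T → r3=0x05
[3] flags=0000 → (cmp)
[4] flags=0000 VS?F → skip
[5] flags=0000 MI?F → skip
[6] flags=0000 CC?T → r1=0xb7
[7] flags=0000 → (cmp)
[8] flags=0000 EQ?F → skip
[9] flags=0000 LE?F → skip
[10] flags=0000 CC?T → r1=0x46

VAL = 0x05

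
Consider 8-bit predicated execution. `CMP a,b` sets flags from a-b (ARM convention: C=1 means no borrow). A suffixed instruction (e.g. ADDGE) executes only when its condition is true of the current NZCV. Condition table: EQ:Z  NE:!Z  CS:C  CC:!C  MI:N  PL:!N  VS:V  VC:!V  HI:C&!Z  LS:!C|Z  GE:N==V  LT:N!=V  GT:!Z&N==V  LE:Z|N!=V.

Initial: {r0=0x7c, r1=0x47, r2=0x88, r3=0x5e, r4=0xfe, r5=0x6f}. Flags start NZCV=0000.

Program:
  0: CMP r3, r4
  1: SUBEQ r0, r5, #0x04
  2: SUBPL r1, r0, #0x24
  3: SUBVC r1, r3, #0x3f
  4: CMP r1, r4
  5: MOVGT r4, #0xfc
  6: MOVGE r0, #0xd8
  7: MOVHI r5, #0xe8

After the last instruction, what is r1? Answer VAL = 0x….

0: ✓ CMP  NZCV=0000
1: · SUBEQ
2: ✓ SUBPL  r1←0x58
3: ✓ SUBVC  r1←0x1f
4: ✓ CMP  NZCV=0000
5: ✓ MOVGT  r4←0xfc
6: ✓ MOVGE  r0←0xd8
7: · MOVHI

VAL = 0x1f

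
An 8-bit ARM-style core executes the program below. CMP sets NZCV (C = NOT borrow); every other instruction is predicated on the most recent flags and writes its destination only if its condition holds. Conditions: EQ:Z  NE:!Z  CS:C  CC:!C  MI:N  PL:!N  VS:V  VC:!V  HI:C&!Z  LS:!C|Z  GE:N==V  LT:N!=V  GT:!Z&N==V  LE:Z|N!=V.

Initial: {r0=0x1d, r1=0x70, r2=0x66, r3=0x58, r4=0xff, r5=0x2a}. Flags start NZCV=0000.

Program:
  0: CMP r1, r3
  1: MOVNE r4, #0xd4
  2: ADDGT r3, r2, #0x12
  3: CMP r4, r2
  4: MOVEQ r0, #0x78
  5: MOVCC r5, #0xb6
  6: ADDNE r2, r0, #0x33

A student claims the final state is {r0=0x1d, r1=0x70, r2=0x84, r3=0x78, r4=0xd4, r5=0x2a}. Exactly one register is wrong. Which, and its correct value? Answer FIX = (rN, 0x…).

FIX = (r2, 0x50)

[0] flags=0010 → (cmp)
[1] flags=0010 NE?T → r4=0xd4
[2] flags=0010 GT?T → r3=0x78
[3] flags=0011 → (cmp)
[4] flags=0011 EQ?F → skip
[5] flags=0011 CC?F → skip
[6] flags=0011 NE?T → r2=0x50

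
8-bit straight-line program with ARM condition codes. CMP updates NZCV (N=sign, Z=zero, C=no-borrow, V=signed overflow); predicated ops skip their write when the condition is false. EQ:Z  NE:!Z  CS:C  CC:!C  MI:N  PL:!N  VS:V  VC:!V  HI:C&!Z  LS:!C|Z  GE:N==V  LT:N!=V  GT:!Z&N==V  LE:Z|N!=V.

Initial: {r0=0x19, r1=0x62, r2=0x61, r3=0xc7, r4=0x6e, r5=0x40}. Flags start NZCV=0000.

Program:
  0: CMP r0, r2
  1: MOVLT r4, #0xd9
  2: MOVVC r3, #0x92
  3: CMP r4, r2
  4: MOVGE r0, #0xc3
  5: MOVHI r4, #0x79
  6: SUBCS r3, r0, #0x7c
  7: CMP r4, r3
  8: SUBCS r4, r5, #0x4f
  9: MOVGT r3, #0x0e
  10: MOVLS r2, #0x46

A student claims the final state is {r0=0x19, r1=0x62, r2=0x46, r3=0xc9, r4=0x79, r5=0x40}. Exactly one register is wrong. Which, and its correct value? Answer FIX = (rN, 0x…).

FIX = (r3, 0x0e)

[0] flags=1000 → (cmp)
[1] flags=1000 LT?T → r4=0xd9
[2] flags=1000 VC?T → r3=0x92
[3] flags=0011 → (cmp)
[4] flags=0011 GE?F → skip
[5] flags=0011 HI?T → r4=0x79
[6] flags=0011 CS?T → r3=0x9d
[7] flags=1001 → (cmp)
[8] flags=1001 CS?F → skip
[9] flags=1001 GT?T → r3=0x0e
[10] flags=1001 LS?T → r2=0x46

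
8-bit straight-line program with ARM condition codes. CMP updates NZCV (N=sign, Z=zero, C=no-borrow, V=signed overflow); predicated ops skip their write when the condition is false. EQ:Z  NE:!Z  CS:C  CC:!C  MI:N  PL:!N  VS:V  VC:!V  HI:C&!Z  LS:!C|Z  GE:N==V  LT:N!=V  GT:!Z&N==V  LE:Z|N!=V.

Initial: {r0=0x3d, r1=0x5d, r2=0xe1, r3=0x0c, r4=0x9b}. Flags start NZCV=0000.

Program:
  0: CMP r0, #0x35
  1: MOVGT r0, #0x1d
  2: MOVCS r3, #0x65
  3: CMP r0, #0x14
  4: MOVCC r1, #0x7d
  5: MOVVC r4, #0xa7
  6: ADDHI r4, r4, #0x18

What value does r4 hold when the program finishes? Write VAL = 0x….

VAL = 0xbf

[0] flags=0010 → (cmp)
[1] flags=0010 GT?T → r0=0x1d
[2] flags=0010 CS?T → r3=0x65
[3] flags=0010 → (cmp)
[4] flags=0010 CC?F → skip
[5] flags=0010 VC?T → r4=0xa7
[6] flags=0010 HI?T → r4=0xbf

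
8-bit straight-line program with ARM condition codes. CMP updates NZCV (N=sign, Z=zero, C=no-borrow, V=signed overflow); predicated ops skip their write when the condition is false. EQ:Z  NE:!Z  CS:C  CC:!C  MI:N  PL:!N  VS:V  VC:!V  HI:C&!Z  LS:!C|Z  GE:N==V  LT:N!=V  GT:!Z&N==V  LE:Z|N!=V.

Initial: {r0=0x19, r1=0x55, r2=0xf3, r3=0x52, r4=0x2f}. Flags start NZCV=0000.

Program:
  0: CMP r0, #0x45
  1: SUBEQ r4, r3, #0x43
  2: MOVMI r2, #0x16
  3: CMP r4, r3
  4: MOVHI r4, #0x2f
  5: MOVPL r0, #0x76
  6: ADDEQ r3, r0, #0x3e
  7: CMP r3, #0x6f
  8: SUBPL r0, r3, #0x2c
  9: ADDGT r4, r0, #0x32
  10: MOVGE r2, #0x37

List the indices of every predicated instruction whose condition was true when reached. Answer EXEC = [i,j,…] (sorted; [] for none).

EXEC = [2]

[0] flags=1000 → (cmp)
[1] flags=1000 EQ?F → skip
[2] flags=1000 MI?T → r2=0x16
[3] flags=1000 → (cmp)
[4] flags=1000 HI?F → skip
[5] flags=1000 PL?F → skip
[6] flags=1000 EQ?F → skip
[7] flags=1000 → (cmp)
[8] flags=1000 PL?F → skip
[9] flags=1000 GT?F → skip
[10] flags=1000 GE?F → skip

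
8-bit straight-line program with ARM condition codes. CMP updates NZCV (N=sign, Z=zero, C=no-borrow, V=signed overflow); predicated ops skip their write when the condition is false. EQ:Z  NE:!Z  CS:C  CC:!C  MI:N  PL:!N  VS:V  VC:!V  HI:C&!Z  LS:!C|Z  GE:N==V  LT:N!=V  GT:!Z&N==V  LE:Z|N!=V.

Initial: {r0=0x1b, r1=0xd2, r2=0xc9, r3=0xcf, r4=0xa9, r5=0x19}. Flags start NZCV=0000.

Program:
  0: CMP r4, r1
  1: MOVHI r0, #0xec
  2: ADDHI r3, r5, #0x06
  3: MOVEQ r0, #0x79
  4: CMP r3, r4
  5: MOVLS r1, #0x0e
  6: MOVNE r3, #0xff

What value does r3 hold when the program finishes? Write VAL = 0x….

VAL = 0xff

[0] flags=1000 → (cmp)
[1] flags=1000 HI?F → skip
[2] flags=1000 HI?F → skip
[3] flags=1000 EQ?F → skip
[4] flags=0010 → (cmp)
[5] flags=0010 LS?F → skip
[6] flags=0010 NE?T → r3=0xff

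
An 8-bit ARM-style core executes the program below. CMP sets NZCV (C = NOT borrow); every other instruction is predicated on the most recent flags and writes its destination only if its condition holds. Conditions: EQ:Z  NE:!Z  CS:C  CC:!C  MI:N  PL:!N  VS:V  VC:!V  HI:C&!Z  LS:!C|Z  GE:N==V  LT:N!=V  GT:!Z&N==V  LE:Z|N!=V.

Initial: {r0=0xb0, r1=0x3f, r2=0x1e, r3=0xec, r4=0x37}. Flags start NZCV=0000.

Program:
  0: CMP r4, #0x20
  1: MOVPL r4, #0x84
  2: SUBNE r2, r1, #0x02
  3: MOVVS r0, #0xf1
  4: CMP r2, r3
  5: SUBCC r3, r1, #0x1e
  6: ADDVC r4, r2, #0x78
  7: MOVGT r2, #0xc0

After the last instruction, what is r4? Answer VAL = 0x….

[0] flags=0010 → (cmp)
[1] flags=0010 PL?T → r4=0x84
[2] flags=0010 NE?T → r2=0x3d
[3] flags=0010 VS?F → skip
[4] flags=0000 → (cmp)
[5] flags=0000 CC?T → r3=0x21
[6] flags=0000 VC?T → r4=0xb5
[7] flags=0000 GT?T → r2=0xc0

VAL = 0xb5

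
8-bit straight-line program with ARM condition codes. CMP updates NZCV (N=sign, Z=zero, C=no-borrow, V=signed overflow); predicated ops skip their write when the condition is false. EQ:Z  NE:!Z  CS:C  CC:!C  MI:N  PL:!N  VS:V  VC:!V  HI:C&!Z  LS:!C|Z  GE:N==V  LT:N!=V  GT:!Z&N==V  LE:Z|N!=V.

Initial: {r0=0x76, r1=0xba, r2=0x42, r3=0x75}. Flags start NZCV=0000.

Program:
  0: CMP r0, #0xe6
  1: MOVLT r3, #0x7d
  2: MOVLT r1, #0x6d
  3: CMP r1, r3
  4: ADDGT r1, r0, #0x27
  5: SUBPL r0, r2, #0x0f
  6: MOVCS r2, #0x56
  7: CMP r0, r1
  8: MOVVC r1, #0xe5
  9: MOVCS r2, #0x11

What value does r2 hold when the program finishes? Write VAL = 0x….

VAL = 0x56

[0] flags=1001 → (cmp)
[1] flags=1001 LT?F → skip
[2] flags=1001 LT?F → skip
[3] flags=0011 → (cmp)
[4] flags=0011 GT?F → skip
[5] flags=0011 PL?T → r0=0x33
[6] flags=0011 CS?T → r2=0x56
[7] flags=0000 → (cmp)
[8] flags=0000 VC?T → r1=0xe5
[9] flags=0000 CS?F → skip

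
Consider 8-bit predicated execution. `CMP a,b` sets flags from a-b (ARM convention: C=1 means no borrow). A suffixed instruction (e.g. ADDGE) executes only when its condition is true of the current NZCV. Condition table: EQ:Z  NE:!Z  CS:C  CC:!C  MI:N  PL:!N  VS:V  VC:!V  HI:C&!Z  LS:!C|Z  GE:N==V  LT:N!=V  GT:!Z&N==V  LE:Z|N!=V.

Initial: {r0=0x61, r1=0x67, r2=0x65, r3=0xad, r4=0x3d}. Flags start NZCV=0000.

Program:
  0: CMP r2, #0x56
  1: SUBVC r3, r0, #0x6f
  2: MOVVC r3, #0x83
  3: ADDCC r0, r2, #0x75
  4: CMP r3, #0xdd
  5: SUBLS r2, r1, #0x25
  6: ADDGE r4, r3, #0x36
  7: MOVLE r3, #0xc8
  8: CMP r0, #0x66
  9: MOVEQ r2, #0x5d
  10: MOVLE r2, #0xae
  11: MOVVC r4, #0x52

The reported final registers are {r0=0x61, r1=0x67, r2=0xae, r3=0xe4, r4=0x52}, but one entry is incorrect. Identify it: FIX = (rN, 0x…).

[0] flags=0010 → (cmp)
[1] flags=0010 VC?T → r3=0xf2
[2] flags=0010 VC?T → r3=0x83
[3] flags=0010 CC?F → skip
[4] flags=1000 → (cmp)
[5] flags=1000 LS?T → r2=0x42
[6] flags=1000 GE?F → skip
[7] flags=1000 LE?T → r3=0xc8
[8] flags=1000 → (cmp)
[9] flags=1000 EQ?F → skip
[10] flags=1000 LE?T → r2=0xae
[11] flags=1000 VC?T → r4=0x52

FIX = (r3, 0xc8)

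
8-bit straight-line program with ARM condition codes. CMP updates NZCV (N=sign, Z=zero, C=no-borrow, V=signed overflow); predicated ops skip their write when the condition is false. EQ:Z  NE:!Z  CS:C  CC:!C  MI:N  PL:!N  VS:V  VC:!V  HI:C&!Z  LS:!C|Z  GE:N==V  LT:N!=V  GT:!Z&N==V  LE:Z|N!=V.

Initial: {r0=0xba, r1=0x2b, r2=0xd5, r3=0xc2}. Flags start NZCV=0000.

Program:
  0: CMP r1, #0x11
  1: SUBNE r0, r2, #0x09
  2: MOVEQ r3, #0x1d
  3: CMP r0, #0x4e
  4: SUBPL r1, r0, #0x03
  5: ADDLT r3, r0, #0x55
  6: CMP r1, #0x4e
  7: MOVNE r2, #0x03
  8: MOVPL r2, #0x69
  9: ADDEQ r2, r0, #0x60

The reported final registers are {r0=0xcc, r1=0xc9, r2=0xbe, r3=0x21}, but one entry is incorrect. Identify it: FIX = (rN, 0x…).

0: ✓ CMP  NZCV=0010
1: ✓ SUBNE  r0←0xcc
2: · MOVEQ
3: ✓ CMP  NZCV=0011
4: ✓ SUBPL  r1←0xc9
5: ✓ ADDLT  r3←0x21
6: ✓ CMP  NZCV=0011
7: ✓ MOVNE  r2←0x03
8: ✓ MOVPL  r2←0x69
9: · ADDEQ

FIX = (r2, 0x69)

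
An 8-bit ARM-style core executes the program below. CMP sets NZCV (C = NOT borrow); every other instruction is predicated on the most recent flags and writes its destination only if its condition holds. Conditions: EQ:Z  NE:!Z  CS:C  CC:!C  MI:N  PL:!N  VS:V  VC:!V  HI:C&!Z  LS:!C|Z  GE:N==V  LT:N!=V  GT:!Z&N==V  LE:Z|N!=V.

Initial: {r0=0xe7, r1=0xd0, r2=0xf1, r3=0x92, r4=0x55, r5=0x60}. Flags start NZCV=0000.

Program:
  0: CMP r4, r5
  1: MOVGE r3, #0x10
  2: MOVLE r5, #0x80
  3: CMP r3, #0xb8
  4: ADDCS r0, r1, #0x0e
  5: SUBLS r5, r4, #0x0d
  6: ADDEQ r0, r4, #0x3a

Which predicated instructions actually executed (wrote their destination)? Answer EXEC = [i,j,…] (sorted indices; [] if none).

[0] flags=1000 → (cmp)
[1] flags=1000 GE?F → skip
[2] flags=1000 LE?T → r5=0x80
[3] flags=1000 → (cmp)
[4] flags=1000 CS?F → skip
[5] flags=1000 LS?T → r5=0x48
[6] flags=1000 EQ?F → skip

EXEC = [2,5]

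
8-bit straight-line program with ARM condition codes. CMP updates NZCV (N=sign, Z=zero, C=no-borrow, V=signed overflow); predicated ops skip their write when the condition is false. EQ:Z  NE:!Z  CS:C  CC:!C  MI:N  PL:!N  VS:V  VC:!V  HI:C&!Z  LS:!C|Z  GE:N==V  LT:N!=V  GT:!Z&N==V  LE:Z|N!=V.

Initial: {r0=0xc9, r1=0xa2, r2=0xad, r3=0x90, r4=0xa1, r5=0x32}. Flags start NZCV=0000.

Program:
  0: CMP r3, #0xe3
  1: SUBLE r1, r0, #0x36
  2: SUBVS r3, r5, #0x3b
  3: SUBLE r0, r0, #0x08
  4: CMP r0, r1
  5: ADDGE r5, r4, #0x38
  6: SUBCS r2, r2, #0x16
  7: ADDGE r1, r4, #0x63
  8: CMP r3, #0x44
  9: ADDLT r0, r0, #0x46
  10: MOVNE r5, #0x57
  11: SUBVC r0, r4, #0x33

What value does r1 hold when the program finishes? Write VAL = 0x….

0: ✓ CMP  NZCV=1000
1: ✓ SUBLE  r1←0x93
2: · SUBVS
3: ✓ SUBLE  r0←0xc1
4: ✓ CMP  NZCV=0010
5: ✓ ADDGE  r5←0xd9
6: ✓ SUBCS  r2←0x97
7: ✓ ADDGE  r1←0x04
8: ✓ CMP  NZCV=0011
9: ✓ ADDLT  r0←0x07
10: ✓ MOVNE  r5←0x57
11: · SUBVC

VAL = 0x04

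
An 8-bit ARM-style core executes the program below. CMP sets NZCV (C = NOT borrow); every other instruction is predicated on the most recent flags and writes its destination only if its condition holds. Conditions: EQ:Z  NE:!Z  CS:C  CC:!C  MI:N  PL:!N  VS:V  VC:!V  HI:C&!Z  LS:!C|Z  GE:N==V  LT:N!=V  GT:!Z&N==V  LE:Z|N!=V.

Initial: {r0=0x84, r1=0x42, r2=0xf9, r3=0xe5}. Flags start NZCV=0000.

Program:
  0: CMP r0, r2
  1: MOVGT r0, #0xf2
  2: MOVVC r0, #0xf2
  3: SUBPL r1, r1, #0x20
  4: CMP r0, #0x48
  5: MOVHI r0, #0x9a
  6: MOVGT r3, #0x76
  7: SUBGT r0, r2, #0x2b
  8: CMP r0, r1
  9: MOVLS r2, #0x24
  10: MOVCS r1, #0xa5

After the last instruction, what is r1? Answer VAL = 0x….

VAL = 0xa5

0: ✓ CMP  NZCV=1000
1: · MOVGT
2: ✓ MOVVC  r0←0xf2
3: · SUBPL
4: ✓ CMP  NZCV=1010
5: ✓ MOVHI  r0←0x9a
6: · MOVGT
7: · SUBGT
8: ✓ CMP  NZCV=0011
9: · MOVLS
10: ✓ MOVCS  r1←0xa5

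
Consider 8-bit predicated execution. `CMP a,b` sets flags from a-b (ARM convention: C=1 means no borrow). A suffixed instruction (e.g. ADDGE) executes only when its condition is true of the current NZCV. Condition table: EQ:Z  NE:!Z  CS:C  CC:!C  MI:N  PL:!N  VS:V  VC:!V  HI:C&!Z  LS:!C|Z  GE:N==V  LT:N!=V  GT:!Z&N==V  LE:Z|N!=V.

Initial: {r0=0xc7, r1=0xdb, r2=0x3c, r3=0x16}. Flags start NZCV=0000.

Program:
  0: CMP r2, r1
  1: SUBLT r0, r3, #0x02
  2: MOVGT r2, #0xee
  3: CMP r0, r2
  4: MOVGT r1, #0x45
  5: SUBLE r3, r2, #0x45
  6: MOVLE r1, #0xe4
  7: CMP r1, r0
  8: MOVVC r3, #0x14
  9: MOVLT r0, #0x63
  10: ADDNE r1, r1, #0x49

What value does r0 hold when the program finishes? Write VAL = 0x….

0: ✓ CMP  NZCV=0000
1: · SUBLT
2: ✓ MOVGT  r2←0xee
3: ✓ CMP  NZCV=1000
4: · MOVGT
5: ✓ SUBLE  r3←0xa9
6: ✓ MOVLE  r1←0xe4
7: ✓ CMP  NZCV=0010
8: ✓ MOVVC  r3←0x14
9: · MOVLT
10: ✓ ADDNE  r1←0x2d

VAL = 0xc7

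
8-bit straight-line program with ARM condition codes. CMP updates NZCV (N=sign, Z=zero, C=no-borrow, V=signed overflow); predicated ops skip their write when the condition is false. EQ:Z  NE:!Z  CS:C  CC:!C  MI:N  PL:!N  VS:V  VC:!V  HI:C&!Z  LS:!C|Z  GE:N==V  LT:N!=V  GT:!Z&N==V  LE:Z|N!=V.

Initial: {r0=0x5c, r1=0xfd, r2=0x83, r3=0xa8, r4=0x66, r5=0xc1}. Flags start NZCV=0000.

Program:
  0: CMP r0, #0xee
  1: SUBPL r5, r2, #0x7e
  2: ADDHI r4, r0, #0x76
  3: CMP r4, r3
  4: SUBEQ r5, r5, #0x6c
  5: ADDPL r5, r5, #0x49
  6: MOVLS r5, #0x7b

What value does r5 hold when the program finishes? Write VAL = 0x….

0: ✓ CMP  NZCV=0000
1: ✓ SUBPL  r5←0x05
2: · ADDHI
3: ✓ CMP  NZCV=1001
4: · SUBEQ
5: · ADDPL
6: ✓ MOVLS  r5←0x7b

VAL = 0x7b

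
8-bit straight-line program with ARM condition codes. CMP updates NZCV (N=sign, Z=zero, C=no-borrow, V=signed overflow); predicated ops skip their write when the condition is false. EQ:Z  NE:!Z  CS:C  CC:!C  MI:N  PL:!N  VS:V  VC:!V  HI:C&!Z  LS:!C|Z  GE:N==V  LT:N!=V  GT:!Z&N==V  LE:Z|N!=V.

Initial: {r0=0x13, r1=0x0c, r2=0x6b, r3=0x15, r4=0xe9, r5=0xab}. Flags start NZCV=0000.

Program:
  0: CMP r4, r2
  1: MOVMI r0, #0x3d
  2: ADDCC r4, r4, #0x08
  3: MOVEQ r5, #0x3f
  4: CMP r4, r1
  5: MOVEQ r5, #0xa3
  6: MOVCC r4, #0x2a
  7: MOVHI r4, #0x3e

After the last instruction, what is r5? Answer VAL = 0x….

[0] flags=0011 → (cmp)
[1] flags=0011 MI?F → skip
[2] flags=0011 CC?F → skip
[3] flags=0011 EQ?F → skip
[4] flags=1010 → (cmp)
[5] flags=1010 EQ?F → skip
[6] flags=1010 CC?F → skip
[7] flags=1010 HI?T → r4=0x3e

VAL = 0xab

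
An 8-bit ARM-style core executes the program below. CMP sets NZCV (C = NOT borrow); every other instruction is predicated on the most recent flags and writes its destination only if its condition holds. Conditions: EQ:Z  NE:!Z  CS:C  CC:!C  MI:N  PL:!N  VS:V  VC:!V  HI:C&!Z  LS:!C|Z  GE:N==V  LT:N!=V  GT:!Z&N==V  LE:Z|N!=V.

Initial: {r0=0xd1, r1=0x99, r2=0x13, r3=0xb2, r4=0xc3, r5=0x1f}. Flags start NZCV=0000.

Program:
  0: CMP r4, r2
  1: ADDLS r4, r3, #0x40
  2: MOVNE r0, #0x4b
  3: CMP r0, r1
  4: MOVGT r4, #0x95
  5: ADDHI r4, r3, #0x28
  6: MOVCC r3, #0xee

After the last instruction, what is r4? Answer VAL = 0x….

VAL = 0x95

[0] flags=1010 → (cmp)
[1] flags=1010 LS?F → skip
[2] flags=1010 NE?T → r0=0x4b
[3] flags=1001 → (cmp)
[4] flags=1001 GT?T → r4=0x95
[5] flags=1001 HI?F → skip
[6] flags=1001 CC?T → r3=0xee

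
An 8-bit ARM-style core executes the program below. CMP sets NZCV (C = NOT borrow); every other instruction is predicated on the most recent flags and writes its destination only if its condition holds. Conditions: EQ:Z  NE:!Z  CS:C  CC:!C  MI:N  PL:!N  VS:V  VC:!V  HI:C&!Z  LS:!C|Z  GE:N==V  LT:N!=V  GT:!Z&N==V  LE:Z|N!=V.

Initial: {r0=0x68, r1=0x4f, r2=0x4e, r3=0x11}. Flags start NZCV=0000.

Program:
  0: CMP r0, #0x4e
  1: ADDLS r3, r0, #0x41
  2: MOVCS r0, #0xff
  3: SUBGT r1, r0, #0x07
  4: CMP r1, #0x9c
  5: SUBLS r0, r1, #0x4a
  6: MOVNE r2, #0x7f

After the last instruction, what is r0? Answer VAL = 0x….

VAL = 0xff

[0] flags=0010 → (cmp)
[1] flags=0010 LS?F → skip
[2] flags=0010 CS?T → r0=0xff
[3] flags=0010 GT?T → r1=0xf8
[4] flags=0010 → (cmp)
[5] flags=0010 LS?F → skip
[6] flags=0010 NE?T → r2=0x7f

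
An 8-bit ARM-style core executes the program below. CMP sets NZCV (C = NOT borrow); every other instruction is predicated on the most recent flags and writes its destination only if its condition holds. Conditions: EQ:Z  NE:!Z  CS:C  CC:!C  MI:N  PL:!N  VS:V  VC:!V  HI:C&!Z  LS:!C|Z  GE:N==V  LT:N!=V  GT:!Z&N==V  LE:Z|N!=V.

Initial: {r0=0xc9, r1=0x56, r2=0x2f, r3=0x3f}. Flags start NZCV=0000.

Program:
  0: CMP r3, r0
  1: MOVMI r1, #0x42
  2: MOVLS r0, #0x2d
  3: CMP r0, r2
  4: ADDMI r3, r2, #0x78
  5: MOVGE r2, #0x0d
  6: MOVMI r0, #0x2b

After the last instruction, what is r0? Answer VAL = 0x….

VAL = 0x2b

0: ✓ CMP  NZCV=0000
1: · MOVMI
2: ✓ MOVLS  r0←0x2d
3: ✓ CMP  NZCV=1000
4: ✓ ADDMI  r3←0xa7
5: · MOVGE
6: ✓ MOVMI  r0←0x2b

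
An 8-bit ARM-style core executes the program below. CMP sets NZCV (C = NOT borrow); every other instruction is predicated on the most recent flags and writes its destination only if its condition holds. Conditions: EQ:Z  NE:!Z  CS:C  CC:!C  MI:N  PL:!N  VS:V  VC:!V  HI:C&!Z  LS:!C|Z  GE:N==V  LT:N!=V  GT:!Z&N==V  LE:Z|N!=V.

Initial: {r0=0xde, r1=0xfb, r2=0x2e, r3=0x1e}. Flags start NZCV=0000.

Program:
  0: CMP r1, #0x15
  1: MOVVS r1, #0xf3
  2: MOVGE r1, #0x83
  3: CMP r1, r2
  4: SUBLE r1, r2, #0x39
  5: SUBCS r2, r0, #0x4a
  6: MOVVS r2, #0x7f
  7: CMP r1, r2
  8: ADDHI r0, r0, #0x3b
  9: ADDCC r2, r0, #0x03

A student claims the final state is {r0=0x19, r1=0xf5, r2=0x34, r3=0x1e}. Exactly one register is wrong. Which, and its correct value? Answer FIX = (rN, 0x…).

FIX = (r2, 0x94)

[0] flags=1010 → (cmp)
[1] flags=1010 VS?F → skip
[2] flags=1010 GE?F → skip
[3] flags=1010 → (cmp)
[4] flags=1010 LE?T → r1=0xf5
[5] flags=1010 CS?T → r2=0x94
[6] flags=1010 VS?F → skip
[7] flags=0010 → (cmp)
[8] flags=0010 HI?T → r0=0x19
[9] flags=0010 CC?F → skip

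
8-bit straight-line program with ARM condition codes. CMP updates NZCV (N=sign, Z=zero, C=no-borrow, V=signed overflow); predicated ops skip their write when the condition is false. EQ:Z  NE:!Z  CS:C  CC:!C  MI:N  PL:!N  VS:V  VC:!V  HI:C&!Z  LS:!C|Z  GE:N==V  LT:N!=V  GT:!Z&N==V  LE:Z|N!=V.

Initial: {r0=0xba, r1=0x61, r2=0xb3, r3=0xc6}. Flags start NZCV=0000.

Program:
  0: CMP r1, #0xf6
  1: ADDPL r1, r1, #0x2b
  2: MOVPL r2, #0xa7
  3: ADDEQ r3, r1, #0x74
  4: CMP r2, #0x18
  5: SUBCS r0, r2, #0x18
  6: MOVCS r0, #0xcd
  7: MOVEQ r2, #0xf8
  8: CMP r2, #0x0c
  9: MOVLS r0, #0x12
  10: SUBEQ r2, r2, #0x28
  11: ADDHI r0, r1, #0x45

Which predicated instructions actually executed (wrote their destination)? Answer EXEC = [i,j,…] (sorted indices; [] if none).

[0] flags=0000 → (cmp)
[1] flags=0000 PL?T → r1=0x8c
[2] flags=0000 PL?T → r2=0xa7
[3] flags=0000 EQ?F → skip
[4] flags=1010 → (cmp)
[5] flags=1010 CS?T → r0=0x8f
[6] flags=1010 CS?T → r0=0xcd
[7] flags=1010 EQ?F → skip
[8] flags=1010 → (cmp)
[9] flags=1010 LS?F → skip
[10] flags=1010 EQ?F → skip
[11] flags=1010 HI?T → r0=0xd1

EXEC = [1,2,5,6,11]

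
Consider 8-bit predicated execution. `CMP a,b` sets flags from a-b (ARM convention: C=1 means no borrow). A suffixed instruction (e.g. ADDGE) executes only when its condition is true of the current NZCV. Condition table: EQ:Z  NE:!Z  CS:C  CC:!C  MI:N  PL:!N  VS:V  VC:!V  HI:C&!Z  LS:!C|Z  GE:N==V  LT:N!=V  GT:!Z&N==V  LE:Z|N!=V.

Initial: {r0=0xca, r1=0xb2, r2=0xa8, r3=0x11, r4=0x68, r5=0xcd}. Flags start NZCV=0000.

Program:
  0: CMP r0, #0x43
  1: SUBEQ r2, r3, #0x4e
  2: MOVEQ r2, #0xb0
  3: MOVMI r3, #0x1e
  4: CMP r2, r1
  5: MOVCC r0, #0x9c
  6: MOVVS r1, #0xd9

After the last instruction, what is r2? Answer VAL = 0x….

VAL = 0xa8

[0] flags=1010 → (cmp)
[1] flags=1010 EQ?F → skip
[2] flags=1010 EQ?F → skip
[3] flags=1010 MI?T → r3=0x1e
[4] flags=1000 → (cmp)
[5] flags=1000 CC?T → r0=0x9c
[6] flags=1000 VS?F → skip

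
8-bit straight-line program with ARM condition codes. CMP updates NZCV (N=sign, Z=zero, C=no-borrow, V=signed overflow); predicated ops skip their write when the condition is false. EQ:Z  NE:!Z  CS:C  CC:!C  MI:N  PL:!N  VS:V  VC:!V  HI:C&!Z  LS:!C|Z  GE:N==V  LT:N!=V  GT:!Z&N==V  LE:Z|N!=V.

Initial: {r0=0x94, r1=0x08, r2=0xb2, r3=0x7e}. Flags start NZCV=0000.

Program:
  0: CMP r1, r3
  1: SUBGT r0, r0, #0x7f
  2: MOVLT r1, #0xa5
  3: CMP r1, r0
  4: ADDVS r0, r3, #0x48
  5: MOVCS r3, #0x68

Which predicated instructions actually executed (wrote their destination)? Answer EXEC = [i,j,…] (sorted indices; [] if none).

0: ✓ CMP  NZCV=1000
1: · SUBGT
2: ✓ MOVLT  r1←0xa5
3: ✓ CMP  NZCV=0010
4: · ADDVS
5: ✓ MOVCS  r3←0x68

EXEC = [2,5]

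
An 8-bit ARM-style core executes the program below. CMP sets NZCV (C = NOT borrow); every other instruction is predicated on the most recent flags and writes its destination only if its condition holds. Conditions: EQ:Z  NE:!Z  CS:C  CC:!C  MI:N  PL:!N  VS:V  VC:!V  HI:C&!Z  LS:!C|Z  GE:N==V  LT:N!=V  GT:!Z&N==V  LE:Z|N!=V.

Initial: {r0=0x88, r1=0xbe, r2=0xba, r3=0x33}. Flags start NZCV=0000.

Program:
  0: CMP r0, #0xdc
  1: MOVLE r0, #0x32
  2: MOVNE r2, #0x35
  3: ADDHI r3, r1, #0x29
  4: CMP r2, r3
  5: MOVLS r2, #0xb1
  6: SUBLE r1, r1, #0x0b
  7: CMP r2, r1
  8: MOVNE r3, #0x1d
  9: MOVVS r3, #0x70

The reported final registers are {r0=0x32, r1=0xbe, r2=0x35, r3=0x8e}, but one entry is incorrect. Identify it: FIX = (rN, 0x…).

0: ✓ CMP  NZCV=1000
1: ✓ MOVLE  r0←0x32
2: ✓ MOVNE  r2←0x35
3: · ADDHI
4: ✓ CMP  NZCV=0010
5: · MOVLS
6: · SUBLE
7: ✓ CMP  NZCV=0000
8: ✓ MOVNE  r3←0x1d
9: · MOVVS

FIX = (r3, 0x1d)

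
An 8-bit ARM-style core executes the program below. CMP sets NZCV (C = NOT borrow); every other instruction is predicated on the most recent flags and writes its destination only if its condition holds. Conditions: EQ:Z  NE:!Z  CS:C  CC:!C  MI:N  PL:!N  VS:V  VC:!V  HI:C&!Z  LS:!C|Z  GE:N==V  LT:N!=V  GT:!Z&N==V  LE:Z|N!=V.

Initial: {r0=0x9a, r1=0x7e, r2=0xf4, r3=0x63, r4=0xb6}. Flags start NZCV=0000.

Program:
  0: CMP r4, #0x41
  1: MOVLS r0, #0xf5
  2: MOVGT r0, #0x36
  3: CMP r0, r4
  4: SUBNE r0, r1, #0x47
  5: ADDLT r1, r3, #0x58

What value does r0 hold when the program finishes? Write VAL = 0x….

VAL = 0x37

[0] flags=0011 → (cmp)
[1] flags=0011 LS?F → skip
[2] flags=0011 GT?F → skip
[3] flags=1000 → (cmp)
[4] flags=1000 NE?T → r0=0x37
[5] flags=1000 LT?T → r1=0xbb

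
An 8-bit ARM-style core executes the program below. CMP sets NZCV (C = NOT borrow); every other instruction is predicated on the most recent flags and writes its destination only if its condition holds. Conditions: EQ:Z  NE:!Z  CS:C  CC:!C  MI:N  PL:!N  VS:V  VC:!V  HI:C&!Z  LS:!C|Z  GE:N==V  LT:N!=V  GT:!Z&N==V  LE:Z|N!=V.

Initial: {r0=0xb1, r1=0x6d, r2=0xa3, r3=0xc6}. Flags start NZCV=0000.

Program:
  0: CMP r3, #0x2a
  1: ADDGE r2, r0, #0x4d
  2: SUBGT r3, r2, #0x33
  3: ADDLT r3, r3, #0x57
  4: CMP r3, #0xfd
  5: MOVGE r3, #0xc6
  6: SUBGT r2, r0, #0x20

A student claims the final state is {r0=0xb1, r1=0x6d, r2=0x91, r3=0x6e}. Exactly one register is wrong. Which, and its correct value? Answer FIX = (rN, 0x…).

0: ✓ CMP  NZCV=1010
1: · ADDGE
2: · SUBGT
3: ✓ ADDLT  r3←0x1d
4: ✓ CMP  NZCV=0000
5: ✓ MOVGE  r3←0xc6
6: ✓ SUBGT  r2←0x91

FIX = (r3, 0xc6)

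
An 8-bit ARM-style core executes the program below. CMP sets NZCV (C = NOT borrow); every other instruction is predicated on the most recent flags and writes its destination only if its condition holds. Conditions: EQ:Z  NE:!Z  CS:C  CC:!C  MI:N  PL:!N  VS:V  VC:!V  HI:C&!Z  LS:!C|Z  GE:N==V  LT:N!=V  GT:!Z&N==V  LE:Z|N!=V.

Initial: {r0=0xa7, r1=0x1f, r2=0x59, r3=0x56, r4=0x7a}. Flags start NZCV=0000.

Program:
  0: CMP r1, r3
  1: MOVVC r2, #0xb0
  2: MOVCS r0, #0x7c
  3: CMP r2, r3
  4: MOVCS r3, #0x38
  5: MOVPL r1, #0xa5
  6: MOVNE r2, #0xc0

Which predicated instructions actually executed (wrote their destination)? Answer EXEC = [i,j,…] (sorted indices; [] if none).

EXEC = [1,4,5,6]

[0] flags=1000 → (cmp)
[1] flags=1000 VC?T → r2=0xb0
[2] flags=1000 CS?F → skip
[3] flags=0011 → (cmp)
[4] flags=0011 CS?T → r3=0x38
[5] flags=0011 PL?T → r1=0xa5
[6] flags=0011 NE?T → r2=0xc0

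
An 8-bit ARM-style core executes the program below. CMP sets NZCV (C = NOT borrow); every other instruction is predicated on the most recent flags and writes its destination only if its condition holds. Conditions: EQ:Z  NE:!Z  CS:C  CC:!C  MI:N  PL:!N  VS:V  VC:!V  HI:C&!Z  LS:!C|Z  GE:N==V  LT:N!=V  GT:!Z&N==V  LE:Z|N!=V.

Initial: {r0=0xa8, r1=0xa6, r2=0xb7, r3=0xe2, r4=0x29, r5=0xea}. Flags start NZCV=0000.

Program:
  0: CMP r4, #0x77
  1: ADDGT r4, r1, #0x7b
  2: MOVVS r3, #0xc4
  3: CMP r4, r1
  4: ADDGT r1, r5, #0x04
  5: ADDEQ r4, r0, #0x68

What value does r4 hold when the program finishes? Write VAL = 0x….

VAL = 0x29

[0] flags=1000 → (cmp)
[1] flags=1000 GT?F → skip
[2] flags=1000 VS?F → skip
[3] flags=1001 → (cmp)
[4] flags=1001 GT?T → r1=0xee
[5] flags=1001 EQ?F → skip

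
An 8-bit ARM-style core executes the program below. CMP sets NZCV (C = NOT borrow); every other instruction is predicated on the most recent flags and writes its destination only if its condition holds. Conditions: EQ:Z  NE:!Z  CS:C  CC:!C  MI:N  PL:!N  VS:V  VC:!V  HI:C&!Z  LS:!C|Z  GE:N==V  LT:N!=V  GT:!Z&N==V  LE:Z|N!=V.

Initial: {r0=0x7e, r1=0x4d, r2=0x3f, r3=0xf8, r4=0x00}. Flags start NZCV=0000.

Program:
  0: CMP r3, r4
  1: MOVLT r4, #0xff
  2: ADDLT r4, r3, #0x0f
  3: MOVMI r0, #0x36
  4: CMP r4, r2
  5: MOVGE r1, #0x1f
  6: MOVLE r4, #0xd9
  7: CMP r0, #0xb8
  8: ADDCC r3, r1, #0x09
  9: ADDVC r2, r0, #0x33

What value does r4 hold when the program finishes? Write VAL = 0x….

[0] flags=1010 → (cmp)
[1] flags=1010 LT?T → r4=0xff
[2] flags=1010 LT?T → r4=0x07
[3] flags=1010 MI?T → r0=0x36
[4] flags=1000 → (cmp)
[5] flags=1000 GE?F → skip
[6] flags=1000 LE?T → r4=0xd9
[7] flags=0000 → (cmp)
[8] flags=0000 CC?T → r3=0x56
[9] flags=0000 VC?T → r2=0x69

VAL = 0xd9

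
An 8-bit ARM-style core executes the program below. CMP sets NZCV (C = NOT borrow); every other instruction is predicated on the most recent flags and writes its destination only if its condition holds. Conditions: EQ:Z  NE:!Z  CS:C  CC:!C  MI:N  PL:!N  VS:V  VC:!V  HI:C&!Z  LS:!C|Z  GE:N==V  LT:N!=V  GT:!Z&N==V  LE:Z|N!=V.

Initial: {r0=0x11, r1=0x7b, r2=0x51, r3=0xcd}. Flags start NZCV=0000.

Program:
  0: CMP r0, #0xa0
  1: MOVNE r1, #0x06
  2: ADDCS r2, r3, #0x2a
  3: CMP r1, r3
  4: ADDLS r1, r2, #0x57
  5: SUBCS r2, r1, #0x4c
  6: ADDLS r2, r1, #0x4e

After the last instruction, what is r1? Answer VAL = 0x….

VAL = 0xa8

0: ✓ CMP  NZCV=0000
1: ✓ MOVNE  r1←0x06
2: · ADDCS
3: ✓ CMP  NZCV=0000
4: ✓ ADDLS  r1←0xa8
5: · SUBCS
6: ✓ ADDLS  r2←0xf6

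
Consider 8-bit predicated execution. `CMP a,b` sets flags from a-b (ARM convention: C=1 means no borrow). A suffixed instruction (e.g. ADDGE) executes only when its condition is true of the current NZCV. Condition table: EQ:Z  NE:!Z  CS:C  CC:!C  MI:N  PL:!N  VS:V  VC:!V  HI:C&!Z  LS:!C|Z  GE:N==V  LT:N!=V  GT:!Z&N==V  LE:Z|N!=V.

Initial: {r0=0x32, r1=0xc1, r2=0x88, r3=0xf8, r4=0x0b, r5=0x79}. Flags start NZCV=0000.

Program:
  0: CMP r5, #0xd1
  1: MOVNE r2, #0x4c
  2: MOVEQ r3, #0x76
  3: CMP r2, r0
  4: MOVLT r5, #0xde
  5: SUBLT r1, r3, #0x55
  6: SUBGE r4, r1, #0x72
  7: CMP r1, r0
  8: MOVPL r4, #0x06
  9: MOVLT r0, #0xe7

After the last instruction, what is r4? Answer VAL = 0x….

[0] flags=1001 → (cmp)
[1] flags=1001 NE?T → r2=0x4c
[2] flags=1001 EQ?F → skip
[3] flags=0010 → (cmp)
[4] flags=0010 LT?F → skip
[5] flags=0010 LT?F → skip
[6] flags=0010 GE?T → r4=0x4f
[7] flags=1010 → (cmp)
[8] flags=1010 PL?F → skip
[9] flags=1010 LT?T → r0=0xe7

VAL = 0x4f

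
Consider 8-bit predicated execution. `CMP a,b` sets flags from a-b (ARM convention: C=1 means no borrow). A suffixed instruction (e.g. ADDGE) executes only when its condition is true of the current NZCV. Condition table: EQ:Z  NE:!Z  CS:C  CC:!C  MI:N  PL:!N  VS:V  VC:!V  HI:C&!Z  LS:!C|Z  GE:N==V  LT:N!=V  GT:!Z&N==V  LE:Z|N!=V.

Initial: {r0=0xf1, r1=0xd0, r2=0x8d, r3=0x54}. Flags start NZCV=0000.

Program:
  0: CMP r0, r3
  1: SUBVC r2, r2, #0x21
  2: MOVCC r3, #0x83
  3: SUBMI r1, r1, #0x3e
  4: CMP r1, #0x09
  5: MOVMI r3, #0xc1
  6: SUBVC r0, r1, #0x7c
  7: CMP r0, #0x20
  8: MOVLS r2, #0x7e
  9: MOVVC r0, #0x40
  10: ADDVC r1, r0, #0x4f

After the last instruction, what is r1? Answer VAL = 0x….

VAL = 0x8f

0: ✓ CMP  NZCV=1010
1: ✓ SUBVC  r2←0x6c
2: · MOVCC
3: ✓ SUBMI  r1←0x92
4: ✓ CMP  NZCV=1010
5: ✓ MOVMI  r3←0xc1
6: ✓ SUBVC  r0←0x16
7: ✓ CMP  NZCV=1000
8: ✓ MOVLS  r2←0x7e
9: ✓ MOVVC  r0←0x40
10: ✓ ADDVC  r1←0x8f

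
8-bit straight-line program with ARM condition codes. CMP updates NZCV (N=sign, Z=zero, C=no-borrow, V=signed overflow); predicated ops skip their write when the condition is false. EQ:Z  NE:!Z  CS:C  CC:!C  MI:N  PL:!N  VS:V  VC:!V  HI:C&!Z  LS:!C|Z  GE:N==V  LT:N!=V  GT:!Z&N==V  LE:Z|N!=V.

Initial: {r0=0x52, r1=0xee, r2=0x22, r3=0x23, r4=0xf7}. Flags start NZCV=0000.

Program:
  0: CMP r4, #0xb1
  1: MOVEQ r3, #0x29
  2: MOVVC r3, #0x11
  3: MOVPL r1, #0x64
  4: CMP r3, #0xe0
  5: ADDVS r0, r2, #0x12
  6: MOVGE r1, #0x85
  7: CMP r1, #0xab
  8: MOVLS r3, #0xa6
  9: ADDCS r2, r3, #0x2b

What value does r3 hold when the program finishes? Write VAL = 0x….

VAL = 0xa6

0: ✓ CMP  NZCV=0010
1: · MOVEQ
2: ✓ MOVVC  r3←0x11
3: ✓ MOVPL  r1←0x64
4: ✓ CMP  NZCV=0000
5: · ADDVS
6: ✓ MOVGE  r1←0x85
7: ✓ CMP  NZCV=1000
8: ✓ MOVLS  r3←0xa6
9: · ADDCS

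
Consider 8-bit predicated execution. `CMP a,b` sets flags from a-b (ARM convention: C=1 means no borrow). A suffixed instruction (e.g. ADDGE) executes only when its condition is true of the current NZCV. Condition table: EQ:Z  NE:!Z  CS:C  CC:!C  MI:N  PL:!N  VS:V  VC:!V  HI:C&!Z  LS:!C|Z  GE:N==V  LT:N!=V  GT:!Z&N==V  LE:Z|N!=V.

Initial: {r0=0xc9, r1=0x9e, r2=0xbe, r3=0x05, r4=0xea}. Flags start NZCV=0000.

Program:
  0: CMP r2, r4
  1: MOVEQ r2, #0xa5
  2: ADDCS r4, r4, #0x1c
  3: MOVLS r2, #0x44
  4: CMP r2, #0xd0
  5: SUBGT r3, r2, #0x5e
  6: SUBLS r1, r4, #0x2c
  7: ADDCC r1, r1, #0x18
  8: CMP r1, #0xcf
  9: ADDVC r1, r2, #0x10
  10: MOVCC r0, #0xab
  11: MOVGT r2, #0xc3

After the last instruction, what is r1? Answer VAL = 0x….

[0] flags=1000 → (cmp)
[1] flags=1000 EQ?F → skip
[2] flags=1000 CS?F → skip
[3] flags=1000 LS?T → r2=0x44
[4] flags=0000 → (cmp)
[5] flags=0000 GT?T → r3=0xe6
[6] flags=0000 LS?T → r1=0xbe
[7] flags=0000 CC?T → r1=0xd6
[8] flags=0010 → (cmp)
[9] flags=0010 VC?T → r1=0x54
[10] flags=0010 CC?F → skip
[11] flags=0010 GT?T → r2=0xc3

VAL = 0x54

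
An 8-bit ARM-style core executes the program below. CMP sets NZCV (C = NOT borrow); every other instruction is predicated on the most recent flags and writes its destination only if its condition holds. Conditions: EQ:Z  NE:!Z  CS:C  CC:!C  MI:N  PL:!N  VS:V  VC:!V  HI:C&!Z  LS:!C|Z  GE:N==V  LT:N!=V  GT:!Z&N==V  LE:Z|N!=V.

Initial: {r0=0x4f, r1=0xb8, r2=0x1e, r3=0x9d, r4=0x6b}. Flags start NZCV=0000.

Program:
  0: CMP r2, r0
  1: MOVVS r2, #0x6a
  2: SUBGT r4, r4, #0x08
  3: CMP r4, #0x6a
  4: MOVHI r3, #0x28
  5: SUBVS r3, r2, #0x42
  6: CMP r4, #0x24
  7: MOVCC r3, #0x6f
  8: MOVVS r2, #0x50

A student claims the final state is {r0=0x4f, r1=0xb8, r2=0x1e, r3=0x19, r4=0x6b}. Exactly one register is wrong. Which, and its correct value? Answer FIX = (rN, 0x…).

FIX = (r3, 0x28)

[0] flags=1000 → (cmp)
[1] flags=1000 VS?F → skip
[2] flags=1000 GT?F → skip
[3] flags=0010 → (cmp)
[4] flags=0010 HI?T → r3=0x28
[5] flags=0010 VS?F → skip
[6] flags=0010 → (cmp)
[7] flags=0010 CC?F → skip
[8] flags=0010 VS?F → skip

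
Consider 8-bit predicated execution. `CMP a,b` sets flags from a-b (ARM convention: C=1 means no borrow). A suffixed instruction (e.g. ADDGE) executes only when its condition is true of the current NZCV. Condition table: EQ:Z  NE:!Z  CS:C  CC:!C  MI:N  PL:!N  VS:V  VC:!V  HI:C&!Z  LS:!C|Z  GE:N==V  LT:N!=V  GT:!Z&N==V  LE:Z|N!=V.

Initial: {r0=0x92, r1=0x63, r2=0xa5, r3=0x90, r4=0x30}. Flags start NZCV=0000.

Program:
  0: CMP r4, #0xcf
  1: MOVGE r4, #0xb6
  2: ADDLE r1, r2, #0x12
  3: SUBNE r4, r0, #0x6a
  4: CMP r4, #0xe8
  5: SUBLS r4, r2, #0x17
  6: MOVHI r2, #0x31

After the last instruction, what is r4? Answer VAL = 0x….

VAL = 0x8e

0: ✓ CMP  NZCV=0000
1: ✓ MOVGE  r4←0xb6
2: · ADDLE
3: ✓ SUBNE  r4←0x28
4: ✓ CMP  NZCV=0000
5: ✓ SUBLS  r4←0x8e
6: · MOVHI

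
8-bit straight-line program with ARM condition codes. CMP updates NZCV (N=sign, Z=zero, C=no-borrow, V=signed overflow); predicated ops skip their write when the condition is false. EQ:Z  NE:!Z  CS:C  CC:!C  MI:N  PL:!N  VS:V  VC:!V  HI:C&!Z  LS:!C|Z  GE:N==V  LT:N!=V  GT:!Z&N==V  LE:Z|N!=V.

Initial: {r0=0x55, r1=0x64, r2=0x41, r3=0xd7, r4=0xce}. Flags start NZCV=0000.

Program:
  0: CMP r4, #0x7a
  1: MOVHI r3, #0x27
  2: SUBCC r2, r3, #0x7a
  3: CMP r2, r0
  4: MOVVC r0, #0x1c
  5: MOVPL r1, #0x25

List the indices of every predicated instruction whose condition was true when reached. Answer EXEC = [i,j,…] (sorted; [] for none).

0: ✓ CMP  NZCV=0011
1: ✓ MOVHI  r3←0x27
2: · SUBCC
3: ✓ CMP  NZCV=1000
4: ✓ MOVVC  r0←0x1c
5: · MOVPL

EXEC = [1,4]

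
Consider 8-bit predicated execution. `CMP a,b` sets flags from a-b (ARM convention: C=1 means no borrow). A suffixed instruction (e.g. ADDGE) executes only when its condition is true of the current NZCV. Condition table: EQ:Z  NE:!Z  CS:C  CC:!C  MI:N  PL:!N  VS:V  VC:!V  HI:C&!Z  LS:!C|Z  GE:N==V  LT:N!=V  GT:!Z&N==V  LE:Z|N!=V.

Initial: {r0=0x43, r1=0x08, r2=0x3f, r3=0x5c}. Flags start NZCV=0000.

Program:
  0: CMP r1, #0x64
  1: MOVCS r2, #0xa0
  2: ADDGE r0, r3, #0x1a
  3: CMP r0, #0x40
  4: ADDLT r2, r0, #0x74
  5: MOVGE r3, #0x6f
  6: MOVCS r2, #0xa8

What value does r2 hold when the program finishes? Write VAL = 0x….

VAL = 0xa8

0: ✓ CMP  NZCV=1000
1: · MOVCS
2: · ADDGE
3: ✓ CMP  NZCV=0010
4: · ADDLT
5: ✓ MOVGE  r3←0x6f
6: ✓ MOVCS  r2←0xa8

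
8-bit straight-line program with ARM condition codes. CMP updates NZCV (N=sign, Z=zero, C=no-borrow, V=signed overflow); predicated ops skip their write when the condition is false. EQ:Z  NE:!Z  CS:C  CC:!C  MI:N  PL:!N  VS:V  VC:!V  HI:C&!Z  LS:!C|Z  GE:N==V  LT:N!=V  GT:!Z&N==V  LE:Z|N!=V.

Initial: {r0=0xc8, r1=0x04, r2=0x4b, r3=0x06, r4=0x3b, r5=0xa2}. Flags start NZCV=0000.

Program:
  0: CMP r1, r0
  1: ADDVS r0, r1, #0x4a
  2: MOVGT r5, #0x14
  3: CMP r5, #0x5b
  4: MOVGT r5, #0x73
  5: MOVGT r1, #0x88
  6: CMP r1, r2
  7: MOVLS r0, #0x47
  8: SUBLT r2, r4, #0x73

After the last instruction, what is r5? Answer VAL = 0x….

0: ✓ CMP  NZCV=0000
1: · ADDVS
2: ✓ MOVGT  r5←0x14
3: ✓ CMP  NZCV=1000
4: · MOVGT
5: · MOVGT
6: ✓ CMP  NZCV=1000
7: ✓ MOVLS  r0←0x47
8: ✓ SUBLT  r2←0xc8

VAL = 0x14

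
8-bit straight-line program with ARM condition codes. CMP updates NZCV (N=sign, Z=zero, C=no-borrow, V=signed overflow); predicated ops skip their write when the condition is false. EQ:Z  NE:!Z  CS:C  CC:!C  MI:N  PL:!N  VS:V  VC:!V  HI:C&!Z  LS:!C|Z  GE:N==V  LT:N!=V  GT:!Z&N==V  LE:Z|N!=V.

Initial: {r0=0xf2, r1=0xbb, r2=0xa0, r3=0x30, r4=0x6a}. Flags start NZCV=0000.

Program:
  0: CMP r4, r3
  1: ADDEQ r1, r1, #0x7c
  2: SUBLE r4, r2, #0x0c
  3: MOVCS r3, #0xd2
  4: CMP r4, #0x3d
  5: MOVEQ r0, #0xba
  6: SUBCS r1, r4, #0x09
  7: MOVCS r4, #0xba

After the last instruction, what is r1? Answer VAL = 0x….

VAL = 0x61

0: ✓ CMP  NZCV=0010
1: · ADDEQ
2: · SUBLE
3: ✓ MOVCS  r3←0xd2
4: ✓ CMP  NZCV=0010
5: · MOVEQ
6: ✓ SUBCS  r1←0x61
7: ✓ MOVCS  r4←0xba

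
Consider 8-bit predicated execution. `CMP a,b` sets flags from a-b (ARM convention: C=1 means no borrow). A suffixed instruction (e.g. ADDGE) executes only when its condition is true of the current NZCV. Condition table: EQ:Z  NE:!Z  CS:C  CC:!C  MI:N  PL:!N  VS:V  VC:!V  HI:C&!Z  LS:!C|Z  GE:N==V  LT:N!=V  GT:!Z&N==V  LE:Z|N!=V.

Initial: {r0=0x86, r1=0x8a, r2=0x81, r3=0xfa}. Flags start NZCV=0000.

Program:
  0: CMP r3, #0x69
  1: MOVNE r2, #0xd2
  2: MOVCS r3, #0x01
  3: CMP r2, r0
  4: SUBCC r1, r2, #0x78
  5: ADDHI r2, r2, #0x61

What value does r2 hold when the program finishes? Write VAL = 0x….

[0] flags=1010 → (cmp)
[1] flags=1010 NE?T → r2=0xd2
[2] flags=1010 CS?T → r3=0x01
[3] flags=0010 → (cmp)
[4] flags=0010 CC?F → skip
[5] flags=0010 HI?T → r2=0x33

VAL = 0x33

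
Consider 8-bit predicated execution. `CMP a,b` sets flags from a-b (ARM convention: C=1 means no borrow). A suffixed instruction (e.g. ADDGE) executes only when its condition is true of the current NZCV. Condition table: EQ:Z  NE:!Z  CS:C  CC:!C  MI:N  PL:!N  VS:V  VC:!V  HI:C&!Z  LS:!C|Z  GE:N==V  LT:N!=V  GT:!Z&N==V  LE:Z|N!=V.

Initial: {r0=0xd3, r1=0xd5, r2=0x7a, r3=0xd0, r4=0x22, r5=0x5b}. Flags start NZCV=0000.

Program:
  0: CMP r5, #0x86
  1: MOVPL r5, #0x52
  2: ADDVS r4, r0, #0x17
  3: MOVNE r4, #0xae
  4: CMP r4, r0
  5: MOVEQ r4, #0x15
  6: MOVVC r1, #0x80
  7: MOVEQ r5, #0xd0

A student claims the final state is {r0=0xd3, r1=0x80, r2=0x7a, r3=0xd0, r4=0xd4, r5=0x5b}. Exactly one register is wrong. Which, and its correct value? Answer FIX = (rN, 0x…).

0: ✓ CMP  NZCV=1001
1: · MOVPL
2: ✓ ADDVS  r4←0xea
3: ✓ MOVNE  r4←0xae
4: ✓ CMP  NZCV=1000
5: · MOVEQ
6: ✓ MOVVC  r1←0x80
7: · MOVEQ

FIX = (r4, 0xae)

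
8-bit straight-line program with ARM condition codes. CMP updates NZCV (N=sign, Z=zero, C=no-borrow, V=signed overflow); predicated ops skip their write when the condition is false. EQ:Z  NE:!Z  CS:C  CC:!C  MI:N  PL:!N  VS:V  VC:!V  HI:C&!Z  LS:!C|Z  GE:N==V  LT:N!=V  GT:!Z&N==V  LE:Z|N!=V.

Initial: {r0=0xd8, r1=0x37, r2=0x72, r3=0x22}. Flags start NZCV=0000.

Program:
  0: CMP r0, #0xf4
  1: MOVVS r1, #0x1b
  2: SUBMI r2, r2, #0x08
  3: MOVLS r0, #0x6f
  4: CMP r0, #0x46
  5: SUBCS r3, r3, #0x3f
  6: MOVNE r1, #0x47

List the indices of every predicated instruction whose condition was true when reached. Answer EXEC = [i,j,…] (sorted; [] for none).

0: ✓ CMP  NZCV=1000
1: · MOVVS
2: ✓ SUBMI  r2←0x6a
3: ✓ MOVLS  r0←0x6f
4: ✓ CMP  NZCV=0010
5: ✓ SUBCS  r3←0xe3
6: ✓ MOVNE  r1←0x47

EXEC = [2,3,5,6]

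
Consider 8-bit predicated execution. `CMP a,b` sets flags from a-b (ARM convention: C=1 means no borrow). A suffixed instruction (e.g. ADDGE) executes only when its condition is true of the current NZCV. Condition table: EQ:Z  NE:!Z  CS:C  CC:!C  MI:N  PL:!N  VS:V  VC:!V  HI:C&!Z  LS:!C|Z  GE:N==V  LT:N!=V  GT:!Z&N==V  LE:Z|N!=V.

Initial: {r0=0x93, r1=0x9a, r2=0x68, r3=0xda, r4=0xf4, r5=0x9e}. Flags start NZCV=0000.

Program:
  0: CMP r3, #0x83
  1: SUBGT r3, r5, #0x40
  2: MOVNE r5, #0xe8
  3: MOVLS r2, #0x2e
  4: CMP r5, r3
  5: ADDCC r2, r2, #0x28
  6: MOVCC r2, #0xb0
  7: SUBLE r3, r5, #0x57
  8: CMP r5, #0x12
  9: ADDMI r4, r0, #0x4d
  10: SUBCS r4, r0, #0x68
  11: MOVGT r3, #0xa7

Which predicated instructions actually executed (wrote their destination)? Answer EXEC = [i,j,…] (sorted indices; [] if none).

EXEC = [1,2,7,9,10]

0: ✓ CMP  NZCV=0010
1: ✓ SUBGT  r3←0x5e
2: ✓ MOVNE  r5←0xe8
3: · MOVLS
4: ✓ CMP  NZCV=1010
5: · ADDCC
6: · MOVCC
7: ✓ SUBLE  r3←0x91
8: ✓ CMP  NZCV=1010
9: ✓ ADDMI  r4←0xe0
10: ✓ SUBCS  r4←0x2b
11: · MOVGT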